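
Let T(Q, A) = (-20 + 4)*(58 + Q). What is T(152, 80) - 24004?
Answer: -27364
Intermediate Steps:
T(Q, A) = -928 - 16*Q (T(Q, A) = -16*(58 + Q) = -928 - 16*Q)
T(152, 80) - 24004 = (-928 - 16*152) - 24004 = (-928 - 2432) - 24004 = -3360 - 24004 = -27364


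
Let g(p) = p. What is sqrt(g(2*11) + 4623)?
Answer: sqrt(4645) ≈ 68.154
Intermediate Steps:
sqrt(g(2*11) + 4623) = sqrt(2*11 + 4623) = sqrt(22 + 4623) = sqrt(4645)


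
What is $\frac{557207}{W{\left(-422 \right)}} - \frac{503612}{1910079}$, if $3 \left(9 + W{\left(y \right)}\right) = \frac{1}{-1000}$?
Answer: $- \frac{3192941766086612}{51574043079} \approx -61910.0$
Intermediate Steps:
$W{\left(y \right)} = - \frac{27001}{3000}$ ($W{\left(y \right)} = -9 + \frac{1}{3 \left(-1000\right)} = -9 + \frac{1}{3} \left(- \frac{1}{1000}\right) = -9 - \frac{1}{3000} = - \frac{27001}{3000}$)
$\frac{557207}{W{\left(-422 \right)}} - \frac{503612}{1910079} = \frac{557207}{- \frac{27001}{3000}} - \frac{503612}{1910079} = 557207 \left(- \frac{3000}{27001}\right) - \frac{503612}{1910079} = - \frac{1671621000}{27001} - \frac{503612}{1910079} = - \frac{3192941766086612}{51574043079}$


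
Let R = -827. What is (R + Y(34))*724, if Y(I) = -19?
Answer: -612504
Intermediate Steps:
(R + Y(34))*724 = (-827 - 19)*724 = -846*724 = -612504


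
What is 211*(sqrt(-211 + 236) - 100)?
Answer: -20045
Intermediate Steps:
211*(sqrt(-211 + 236) - 100) = 211*(sqrt(25) - 100) = 211*(5 - 100) = 211*(-95) = -20045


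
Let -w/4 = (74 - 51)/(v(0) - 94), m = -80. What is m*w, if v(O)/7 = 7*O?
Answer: -3680/47 ≈ -78.298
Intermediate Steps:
v(O) = 49*O (v(O) = 7*(7*O) = 49*O)
w = 46/47 (w = -4*(74 - 51)/(49*0 - 94) = -92/(0 - 94) = -92/(-94) = -92*(-1)/94 = -4*(-23/94) = 46/47 ≈ 0.97872)
m*w = -80*46/47 = -3680/47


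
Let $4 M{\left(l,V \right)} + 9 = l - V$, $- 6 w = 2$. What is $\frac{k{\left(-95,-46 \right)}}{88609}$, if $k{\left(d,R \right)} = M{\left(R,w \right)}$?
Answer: $- \frac{41}{265827} \approx -0.00015424$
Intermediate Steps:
$w = - \frac{1}{3}$ ($w = \left(- \frac{1}{6}\right) 2 = - \frac{1}{3} \approx -0.33333$)
$M{\left(l,V \right)} = - \frac{9}{4} - \frac{V}{4} + \frac{l}{4}$ ($M{\left(l,V \right)} = - \frac{9}{4} + \frac{l - V}{4} = - \frac{9}{4} - \left(- \frac{l}{4} + \frac{V}{4}\right) = - \frac{9}{4} - \frac{V}{4} + \frac{l}{4}$)
$k{\left(d,R \right)} = - \frac{13}{6} + \frac{R}{4}$ ($k{\left(d,R \right)} = - \frac{9}{4} - - \frac{1}{12} + \frac{R}{4} = - \frac{9}{4} + \frac{1}{12} + \frac{R}{4} = - \frac{13}{6} + \frac{R}{4}$)
$\frac{k{\left(-95,-46 \right)}}{88609} = \frac{- \frac{13}{6} + \frac{1}{4} \left(-46\right)}{88609} = \left(- \frac{13}{6} - \frac{23}{2}\right) \frac{1}{88609} = \left(- \frac{41}{3}\right) \frac{1}{88609} = - \frac{41}{265827}$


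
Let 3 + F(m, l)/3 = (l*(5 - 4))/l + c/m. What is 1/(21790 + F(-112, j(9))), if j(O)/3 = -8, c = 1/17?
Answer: 1904/41476733 ≈ 4.5905e-5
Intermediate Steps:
c = 1/17 ≈ 0.058824
j(O) = -24 (j(O) = 3*(-8) = -24)
F(m, l) = -6 + 3/(17*m) (F(m, l) = -9 + 3*((l*(5 - 4))/l + 1/(17*m)) = -9 + 3*((l*1)/l + 1/(17*m)) = -9 + 3*(l/l + 1/(17*m)) = -9 + 3*(1 + 1/(17*m)) = -9 + (3 + 3/(17*m)) = -6 + 3/(17*m))
1/(21790 + F(-112, j(9))) = 1/(21790 + (-6 + (3/17)/(-112))) = 1/(21790 + (-6 + (3/17)*(-1/112))) = 1/(21790 + (-6 - 3/1904)) = 1/(21790 - 11427/1904) = 1/(41476733/1904) = 1904/41476733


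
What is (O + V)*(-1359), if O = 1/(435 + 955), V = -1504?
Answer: 2841069681/1390 ≈ 2.0439e+6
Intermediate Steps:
O = 1/1390 ≈ 0.00071942
(O + V)*(-1359) = (1/1390 - 1504)*(-1359) = -2090559/1390*(-1359) = 2841069681/1390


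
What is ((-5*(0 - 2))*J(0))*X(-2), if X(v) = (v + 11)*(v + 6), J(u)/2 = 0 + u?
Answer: 0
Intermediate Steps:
J(u) = 2*u (J(u) = 2*(0 + u) = 2*u)
X(v) = (6 + v)*(11 + v) (X(v) = (11 + v)*(6 + v) = (6 + v)*(11 + v))
((-5*(0 - 2))*J(0))*X(-2) = ((-5*(0 - 2))*(2*0))*(66 + (-2)² + 17*(-2)) = (-5*(-2)*0)*(66 + 4 - 34) = (10*0)*36 = 0*36 = 0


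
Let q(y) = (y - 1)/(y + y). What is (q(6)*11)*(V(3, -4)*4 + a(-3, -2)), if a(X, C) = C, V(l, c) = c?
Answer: -165/2 ≈ -82.500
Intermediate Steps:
q(y) = (-1 + y)/(2*y) (q(y) = (-1 + y)/((2*y)) = (-1 + y)*(1/(2*y)) = (-1 + y)/(2*y))
(q(6)*11)*(V(3, -4)*4 + a(-3, -2)) = (((½)*(-1 + 6)/6)*11)*(-4*4 - 2) = (((½)*(⅙)*5)*11)*(-16 - 2) = ((5/12)*11)*(-18) = (55/12)*(-18) = -165/2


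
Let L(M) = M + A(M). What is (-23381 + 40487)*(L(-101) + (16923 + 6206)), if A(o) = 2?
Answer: 393951180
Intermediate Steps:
L(M) = 2 + M (L(M) = M + 2 = 2 + M)
(-23381 + 40487)*(L(-101) + (16923 + 6206)) = (-23381 + 40487)*((2 - 101) + (16923 + 6206)) = 17106*(-99 + 23129) = 17106*23030 = 393951180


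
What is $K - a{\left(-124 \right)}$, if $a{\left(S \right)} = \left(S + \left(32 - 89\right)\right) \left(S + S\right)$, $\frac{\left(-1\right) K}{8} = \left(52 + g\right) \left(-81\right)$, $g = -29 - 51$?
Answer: $-63032$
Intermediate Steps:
$g = -80$
$K = -18144$ ($K = - 8 \left(52 - 80\right) \left(-81\right) = - 8 \left(\left(-28\right) \left(-81\right)\right) = \left(-8\right) 2268 = -18144$)
$a{\left(S \right)} = 2 S \left(-57 + S\right)$ ($a{\left(S \right)} = \left(S - 57\right) 2 S = \left(-57 + S\right) 2 S = 2 S \left(-57 + S\right)$)
$K - a{\left(-124 \right)} = -18144 - 2 \left(-124\right) \left(-57 - 124\right) = -18144 - 2 \left(-124\right) \left(-181\right) = -18144 - 44888 = -63032$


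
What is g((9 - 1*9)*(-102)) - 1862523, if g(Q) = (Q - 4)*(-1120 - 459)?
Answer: -1856207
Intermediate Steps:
g(Q) = 6316 - 1579*Q (g(Q) = (-4 + Q)*(-1579) = 6316 - 1579*Q)
g((9 - 1*9)*(-102)) - 1862523 = (6316 - 1579*(9 - 1*9)*(-102)) - 1862523 = (6316 - 1579*(9 - 9)*(-102)) - 1862523 = (6316 - 0*(-102)) - 1862523 = (6316 - 1579*0) - 1862523 = (6316 + 0) - 1862523 = 6316 - 1862523 = -1856207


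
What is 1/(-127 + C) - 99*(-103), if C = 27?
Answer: 1019699/100 ≈ 10197.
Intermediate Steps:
1/(-127 + C) - 99*(-103) = 1/(-127 + 27) - 99*(-103) = 1/(-100) + 10197 = -1/100 + 10197 = 1019699/100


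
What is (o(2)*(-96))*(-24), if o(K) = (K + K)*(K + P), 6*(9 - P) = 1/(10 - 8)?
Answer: 100608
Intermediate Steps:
P = 107/12 (P = 9 - 1/(6*(10 - 8)) = 9 - ⅙/2 = 9 - ⅙*½ = 9 - 1/12 = 107/12 ≈ 8.9167)
o(K) = 2*K*(107/12 + K) (o(K) = (K + K)*(K + 107/12) = (2*K)*(107/12 + K) = 2*K*(107/12 + K))
(o(2)*(-96))*(-24) = (((⅙)*2*(107 + 12*2))*(-96))*(-24) = (((⅙)*2*(107 + 24))*(-96))*(-24) = (((⅙)*2*131)*(-96))*(-24) = ((131/3)*(-96))*(-24) = -4192*(-24) = 100608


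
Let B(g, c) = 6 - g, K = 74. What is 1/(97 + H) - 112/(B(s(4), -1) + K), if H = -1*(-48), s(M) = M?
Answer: -4041/2755 ≈ -1.4668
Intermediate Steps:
H = 48
1/(97 + H) - 112/(B(s(4), -1) + K) = 1/(97 + 48) - 112/((6 - 1*4) + 74) = 1/145 - 112/((6 - 4) + 74) = 1/145 - 112/(2 + 74) = 1/145 - 112/76 = 1/145 + (1/76)*(-112) = 1/145 - 28/19 = -4041/2755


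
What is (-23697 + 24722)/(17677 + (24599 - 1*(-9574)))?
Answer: 41/2074 ≈ 0.019769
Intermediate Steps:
(-23697 + 24722)/(17677 + (24599 - 1*(-9574))) = 1025/(17677 + (24599 + 9574)) = 1025/(17677 + 34173) = 1025/51850 = 1025*(1/51850) = 41/2074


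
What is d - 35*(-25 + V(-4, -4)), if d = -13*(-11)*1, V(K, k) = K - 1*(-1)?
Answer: 1123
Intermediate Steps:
V(K, k) = 1 + K (V(K, k) = K + 1 = 1 + K)
d = 143 (d = 143*1 = 143)
d - 35*(-25 + V(-4, -4)) = 143 - 35*(-25 + (1 - 4)) = 143 - 35*(-25 - 3) = 143 - 35*(-28) = 143 + 980 = 1123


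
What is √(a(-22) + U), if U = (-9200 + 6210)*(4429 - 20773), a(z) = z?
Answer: √48868538 ≈ 6990.6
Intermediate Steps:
U = 48868560 (U = -2990*(-16344) = 48868560)
√(a(-22) + U) = √(-22 + 48868560) = √48868538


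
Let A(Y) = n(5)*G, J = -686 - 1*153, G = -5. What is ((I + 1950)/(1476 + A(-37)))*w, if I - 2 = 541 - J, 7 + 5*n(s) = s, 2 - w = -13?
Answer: 24990/739 ≈ 33.816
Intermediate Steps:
w = 15 (w = 2 - 1*(-13) = 2 + 13 = 15)
J = -839 (J = -686 - 153 = -839)
n(s) = -7/5 + s/5
I = 1382 (I = 2 + (541 - 1*(-839)) = 2 + (541 + 839) = 2 + 1380 = 1382)
A(Y) = 2 (A(Y) = (-7/5 + (⅕)*5)*(-5) = (-7/5 + 1)*(-5) = -⅖*(-5) = 2)
((I + 1950)/(1476 + A(-37)))*w = ((1382 + 1950)/(1476 + 2))*15 = (3332/1478)*15 = (3332*(1/1478))*15 = (1666/739)*15 = 24990/739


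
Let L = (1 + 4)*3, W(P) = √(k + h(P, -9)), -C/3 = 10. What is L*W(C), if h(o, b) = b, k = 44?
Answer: 15*√35 ≈ 88.741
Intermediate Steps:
C = -30 (C = -3*10 = -30)
W(P) = √35 (W(P) = √(44 - 9) = √35)
L = 15 (L = 5*3 = 15)
L*W(C) = 15*√35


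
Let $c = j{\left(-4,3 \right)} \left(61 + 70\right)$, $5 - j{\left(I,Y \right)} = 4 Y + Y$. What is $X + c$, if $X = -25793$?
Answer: $-27103$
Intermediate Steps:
$j{\left(I,Y \right)} = 5 - 5 Y$ ($j{\left(I,Y \right)} = 5 - \left(4 Y + Y\right) = 5 - 5 Y$)
$c = -1310$ ($c = \left(5 - 15\right) \left(61 + 70\right) = \left(5 - 15\right) 131 = \left(-10\right) 131 = -1310$)
$X + c = -25793 - 1310 = -27103$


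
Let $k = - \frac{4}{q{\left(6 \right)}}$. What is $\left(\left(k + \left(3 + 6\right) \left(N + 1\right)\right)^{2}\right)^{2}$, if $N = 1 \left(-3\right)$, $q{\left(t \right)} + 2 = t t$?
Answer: $\frac{8999178496}{83521} \approx 1.0775 \cdot 10^{5}$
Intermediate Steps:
$q{\left(t \right)} = -2 + t^{2}$ ($q{\left(t \right)} = -2 + t t = -2 + t^{2}$)
$k = - \frac{2}{17}$ ($k = - \frac{4}{-2 + 6^{2}} = - \frac{4}{-2 + 36} = - \frac{4}{34} = \left(-4\right) \frac{1}{34} = - \frac{2}{17} \approx -0.11765$)
$N = -3$
$\left(\left(k + \left(3 + 6\right) \left(N + 1\right)\right)^{2}\right)^{2} = \left(\left(- \frac{2}{17} + \left(3 + 6\right) \left(-3 + 1\right)\right)^{2}\right)^{2} = \left(\left(- \frac{2}{17} + 9 \left(-2\right)\right)^{2}\right)^{2} = \left(\left(- \frac{2}{17} - 18\right)^{2}\right)^{2} = \left(\left(- \frac{308}{17}\right)^{2}\right)^{2} = \left(\frac{94864}{289}\right)^{2} = \frac{8999178496}{83521}$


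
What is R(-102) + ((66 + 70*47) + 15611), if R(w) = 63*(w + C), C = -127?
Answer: 4540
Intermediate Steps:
R(w) = -8001 + 63*w (R(w) = 63*(w - 127) = 63*(-127 + w) = -8001 + 63*w)
R(-102) + ((66 + 70*47) + 15611) = (-8001 + 63*(-102)) + ((66 + 70*47) + 15611) = (-8001 - 6426) + ((66 + 3290) + 15611) = -14427 + (3356 + 15611) = -14427 + 18967 = 4540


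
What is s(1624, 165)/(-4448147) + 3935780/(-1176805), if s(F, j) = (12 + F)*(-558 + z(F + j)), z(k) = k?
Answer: -3975382883608/1046920326067 ≈ -3.7972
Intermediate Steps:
s(F, j) = (12 + F)*(-558 + F + j) (s(F, j) = (12 + F)*(-558 + (F + j)) = (12 + F)*(-558 + F + j))
s(1624, 165)/(-4448147) + 3935780/(-1176805) = (-6696 - 546*1624 + 12*165 + 1624*(1624 + 165))/(-4448147) + 3935780/(-1176805) = (-6696 - 886704 + 1980 + 1624*1789)*(-1/4448147) + 3935780*(-1/1176805) = (-6696 - 886704 + 1980 + 2905336)*(-1/4448147) - 787156/235361 = 2013916*(-1/4448147) - 787156/235361 = -2013916/4448147 - 787156/235361 = -3975382883608/1046920326067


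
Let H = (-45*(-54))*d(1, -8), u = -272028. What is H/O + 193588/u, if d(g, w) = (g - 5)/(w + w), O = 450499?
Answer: -43522971701/61274170986 ≈ -0.71030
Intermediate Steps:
d(g, w) = (-5 + g)/(2*w) (d(g, w) = (-5 + g)/((2*w)) = (-5 + g)*(1/(2*w)) = (-5 + g)/(2*w))
H = 1215/2 (H = (-45*(-54))*((½)*(-5 + 1)/(-8)) = 2430*((½)*(-⅛)*(-4)) = 2430*(¼) = 1215/2 ≈ 607.50)
H/O + 193588/u = (1215/2)/450499 + 193588/(-272028) = (1215/2)*(1/450499) + 193588*(-1/272028) = 1215/900998 - 48397/68007 = -43522971701/61274170986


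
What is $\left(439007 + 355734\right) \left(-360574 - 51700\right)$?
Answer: $-327651051034$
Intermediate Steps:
$\left(439007 + 355734\right) \left(-360574 - 51700\right) = 794741 \left(-412274\right) = -327651051034$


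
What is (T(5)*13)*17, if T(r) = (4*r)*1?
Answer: 4420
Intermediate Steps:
T(r) = 4*r
(T(5)*13)*17 = ((4*5)*13)*17 = (20*13)*17 = 260*17 = 4420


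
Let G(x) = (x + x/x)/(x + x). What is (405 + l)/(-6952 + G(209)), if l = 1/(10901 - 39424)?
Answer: -219484466/3767273759 ≈ -0.058261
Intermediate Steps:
G(x) = (1 + x)/(2*x) (G(x) = (x + 1)/((2*x)) = (1 + x)*(1/(2*x)) = (1 + x)/(2*x))
l = -1/28523 (l = 1/(-28523) = -1/28523 ≈ -3.5059e-5)
(405 + l)/(-6952 + G(209)) = (405 - 1/28523)/(-6952 + (½)*(1 + 209)/209) = 11551814/(28523*(-6952 + (½)*(1/209)*210)) = 11551814/(28523*(-6952 + 105/209)) = 11551814/(28523*(-1452863/209)) = (11551814/28523)*(-209/1452863) = -219484466/3767273759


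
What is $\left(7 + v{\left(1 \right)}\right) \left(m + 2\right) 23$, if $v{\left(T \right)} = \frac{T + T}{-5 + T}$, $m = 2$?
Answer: $598$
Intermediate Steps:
$v{\left(T \right)} = \frac{2 T}{-5 + T}$
$\left(7 + v{\left(1 \right)}\right) \left(m + 2\right) 23 = \left(7 + 2 \cdot 1 \frac{1}{-5 + 1}\right) \left(2 + 2\right) 23 = \left(7 + 2 \cdot 1 \frac{1}{-4}\right) 4 \cdot 23 = \left(7 + 2 \cdot 1 \left(- \frac{1}{4}\right)\right) 4 \cdot 23 = \left(7 - \frac{1}{2}\right) 4 \cdot 23 = \frac{13}{2} \cdot 4 \cdot 23 = 26 \cdot 23 = 598$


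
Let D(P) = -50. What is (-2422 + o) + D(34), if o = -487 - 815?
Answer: -3774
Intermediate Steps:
o = -1302
(-2422 + o) + D(34) = (-2422 - 1302) - 50 = -3724 - 50 = -3774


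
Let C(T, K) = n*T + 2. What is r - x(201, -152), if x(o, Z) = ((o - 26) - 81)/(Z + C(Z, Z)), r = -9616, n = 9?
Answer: -7298497/759 ≈ -9615.9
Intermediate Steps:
C(T, K) = 2 + 9*T (C(T, K) = 9*T + 2 = 2 + 9*T)
x(o, Z) = (-107 + o)/(2 + 10*Z) (x(o, Z) = ((o - 26) - 81)/(Z + (2 + 9*Z)) = ((-26 + o) - 81)/(2 + 10*Z) = (-107 + o)/(2 + 10*Z))
r - x(201, -152) = -9616 - (-107 + 201)/(2*(1 + 5*(-152))) = -9616 - 94/(2*(1 - 760)) = -9616 - 94/(2*(-759)) = -9616 - (-1)*94/(2*759) = -9616 - 1*(-47/759) = -9616 + 47/759 = -7298497/759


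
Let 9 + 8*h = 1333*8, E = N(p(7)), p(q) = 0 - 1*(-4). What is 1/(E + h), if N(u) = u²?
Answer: 8/10783 ≈ 0.00074191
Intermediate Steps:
p(q) = 4 (p(q) = 0 + 4 = 4)
E = 16 (E = 4² = 16)
h = 10655/8 (h = -9/8 + (1333*8)/8 = -9/8 + (⅛)*10664 = -9/8 + 1333 = 10655/8 ≈ 1331.9)
1/(E + h) = 1/(16 + 10655/8) = 1/(10783/8) = 8/10783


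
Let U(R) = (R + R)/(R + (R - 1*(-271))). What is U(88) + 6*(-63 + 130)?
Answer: 179870/447 ≈ 402.39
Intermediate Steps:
U(R) = 2*R/(271 + 2*R) (U(R) = (2*R)/(R + (R + 271)) = (2*R)/(R + (271 + R)) = (2*R)/(271 + 2*R) = 2*R/(271 + 2*R))
U(88) + 6*(-63 + 130) = 2*88/(271 + 2*88) + 6*(-63 + 130) = 2*88/(271 + 176) + 6*67 = 2*88/447 + 402 = 2*88*(1/447) + 402 = 176/447 + 402 = 179870/447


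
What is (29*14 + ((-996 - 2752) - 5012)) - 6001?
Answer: -14355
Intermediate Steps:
(29*14 + ((-996 - 2752) - 5012)) - 6001 = (406 + (-3748 - 5012)) - 6001 = (406 - 8760) - 6001 = -8354 - 6001 = -14355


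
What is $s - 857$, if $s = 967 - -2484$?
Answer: $2594$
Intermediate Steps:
$s = 3451$ ($s = 967 + 2484 = 3451$)
$s - 857 = 3451 - 857 = 2594$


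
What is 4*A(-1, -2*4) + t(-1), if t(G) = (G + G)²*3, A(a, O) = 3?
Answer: 24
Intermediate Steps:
t(G) = 12*G² (t(G) = (2*G)²*3 = (4*G²)*3 = 12*G²)
4*A(-1, -2*4) + t(-1) = 4*3 + 12*(-1)² = 12 + 12*1 = 12 + 12 = 24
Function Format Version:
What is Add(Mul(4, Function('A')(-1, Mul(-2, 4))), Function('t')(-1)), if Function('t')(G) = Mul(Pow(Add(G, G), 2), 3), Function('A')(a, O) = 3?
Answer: 24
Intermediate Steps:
Function('t')(G) = Mul(12, Pow(G, 2)) (Function('t')(G) = Mul(Pow(Mul(2, G), 2), 3) = Mul(Mul(4, Pow(G, 2)), 3) = Mul(12, Pow(G, 2)))
Add(Mul(4, Function('A')(-1, Mul(-2, 4))), Function('t')(-1)) = Add(Mul(4, 3), Mul(12, Pow(-1, 2))) = Add(12, Mul(12, 1)) = Add(12, 12) = 24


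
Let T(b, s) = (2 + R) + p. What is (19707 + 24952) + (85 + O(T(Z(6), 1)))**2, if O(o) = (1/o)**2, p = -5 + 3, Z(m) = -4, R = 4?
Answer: 13285025/256 ≈ 51895.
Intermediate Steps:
p = -2
T(b, s) = 4 (T(b, s) = (2 + 4) - 2 = 6 - 2 = 4)
O(o) = o**(-2)
(19707 + 24952) + (85 + O(T(Z(6), 1)))**2 = (19707 + 24952) + (85 + 4**(-2))**2 = 44659 + (85 + 1/16)**2 = 44659 + (1361/16)**2 = 44659 + 1852321/256 = 13285025/256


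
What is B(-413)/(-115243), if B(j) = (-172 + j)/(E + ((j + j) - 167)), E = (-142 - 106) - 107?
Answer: -585/155347564 ≈ -3.7657e-6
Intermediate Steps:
E = -355 (E = -248 - 107 = -355)
B(j) = (-172 + j)/(-522 + 2*j) (B(j) = (-172 + j)/(-355 + ((j + j) - 167)) = (-172 + j)/(-355 + (2*j - 167)) = (-172 + j)/(-355 + (-167 + 2*j)) = (-172 + j)/(-522 + 2*j))
B(-413)/(-115243) = ((-172 - 413)/(2*(-261 - 413)))/(-115243) = ((½)*(-585)/(-674))*(-1/115243) = ((½)*(-1/674)*(-585))*(-1/115243) = (585/1348)*(-1/115243) = -585/155347564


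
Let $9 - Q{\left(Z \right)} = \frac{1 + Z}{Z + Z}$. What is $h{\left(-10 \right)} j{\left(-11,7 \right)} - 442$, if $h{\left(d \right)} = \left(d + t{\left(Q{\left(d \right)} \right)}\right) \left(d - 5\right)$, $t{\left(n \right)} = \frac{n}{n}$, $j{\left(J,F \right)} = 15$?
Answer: $1583$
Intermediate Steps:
$Q{\left(Z \right)} = 9 - \frac{1 + Z}{2 Z}$ ($Q{\left(Z \right)} = 9 - \frac{1 + Z}{Z + Z} = 9 - \frac{1 + Z}{2 Z}$)
$t{\left(n \right)} = 1$
$h{\left(d \right)} = \left(1 + d\right) \left(-5 + d\right)$ ($h{\left(d \right)} = \left(d + 1\right) \left(d - 5\right) = \left(1 + d\right) \left(-5 + d\right)$)
$h{\left(-10 \right)} j{\left(-11,7 \right)} - 442 = \left(-5 + \left(-10\right)^{2} - -40\right) 15 - 442 = \left(-5 + 100 + 40\right) 15 - 442 = 135 \cdot 15 - 442 = 2025 - 442 = 1583$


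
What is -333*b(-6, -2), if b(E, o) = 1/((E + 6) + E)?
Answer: 111/2 ≈ 55.500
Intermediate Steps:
b(E, o) = 1/(6 + 2*E) (b(E, o) = 1/((6 + E) + E) = 1/(6 + 2*E))
-333*b(-6, -2) = -333/(2*(3 - 6)) = -333/(2*(-3)) = -333*(-1)/(2*3) = -333*(-⅙) = 111/2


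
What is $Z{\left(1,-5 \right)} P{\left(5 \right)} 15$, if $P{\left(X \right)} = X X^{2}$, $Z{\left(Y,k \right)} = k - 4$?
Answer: $-16875$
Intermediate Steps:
$Z{\left(Y,k \right)} = -4 + k$ ($Z{\left(Y,k \right)} = k - 4 = -4 + k$)
$P{\left(X \right)} = X^{3}$
$Z{\left(1,-5 \right)} P{\left(5 \right)} 15 = \left(-4 - 5\right) 5^{3} \cdot 15 = \left(-9\right) 125 \cdot 15 = \left(-1125\right) 15 = -16875$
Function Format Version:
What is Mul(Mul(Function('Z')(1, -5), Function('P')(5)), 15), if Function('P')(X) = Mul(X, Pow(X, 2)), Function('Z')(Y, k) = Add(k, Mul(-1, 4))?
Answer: -16875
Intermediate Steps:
Function('Z')(Y, k) = Add(-4, k) (Function('Z')(Y, k) = Add(k, -4) = Add(-4, k))
Function('P')(X) = Pow(X, 3)
Mul(Mul(Function('Z')(1, -5), Function('P')(5)), 15) = Mul(Mul(Add(-4, -5), Pow(5, 3)), 15) = Mul(Mul(-9, 125), 15) = Mul(-1125, 15) = -16875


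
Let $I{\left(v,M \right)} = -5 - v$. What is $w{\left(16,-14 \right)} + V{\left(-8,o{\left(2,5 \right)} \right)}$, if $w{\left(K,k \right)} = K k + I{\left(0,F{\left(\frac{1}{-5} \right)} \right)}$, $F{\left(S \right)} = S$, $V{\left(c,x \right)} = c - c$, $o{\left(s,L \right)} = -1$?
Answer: $-229$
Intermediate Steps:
$V{\left(c,x \right)} = 0$
$w{\left(K,k \right)} = -5 + K k$ ($w{\left(K,k \right)} = K k - 5 = -5 + K k$)
$w{\left(16,-14 \right)} + V{\left(-8,o{\left(2,5 \right)} \right)} = \left(-5 + 16 \left(-14\right)\right) + 0 = \left(-5 - 224\right) + 0 = -229 + 0 = -229$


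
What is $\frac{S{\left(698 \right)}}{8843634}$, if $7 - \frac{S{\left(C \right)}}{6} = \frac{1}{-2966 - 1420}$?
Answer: $\frac{30703}{6464696454} \approx 4.7493 \cdot 10^{-6}$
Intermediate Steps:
$S{\left(C \right)} = \frac{30703}{731}$ ($S{\left(C \right)} = 42 - \frac{6}{-2966 - 1420} = 42 - \frac{6}{-4386} = 42 - - \frac{1}{731} = 42 + \frac{1}{731} = \frac{30703}{731}$)
$\frac{S{\left(698 \right)}}{8843634} = \frac{30703}{731 \cdot 8843634} = \frac{30703}{731} \cdot \frac{1}{8843634} = \frac{30703}{6464696454}$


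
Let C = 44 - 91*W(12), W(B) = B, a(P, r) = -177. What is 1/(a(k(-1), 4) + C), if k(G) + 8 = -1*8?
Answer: -1/1225 ≈ -0.00081633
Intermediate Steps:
k(G) = -16 (k(G) = -8 - 1*8 = -8 - 8 = -16)
C = -1048 (C = 44 - 91*12 = 44 - 1092 = -1048)
1/(a(k(-1), 4) + C) = 1/(-177 - 1048) = 1/(-1225) = -1/1225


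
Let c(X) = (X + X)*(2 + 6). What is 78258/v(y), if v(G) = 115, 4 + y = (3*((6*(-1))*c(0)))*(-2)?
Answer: 78258/115 ≈ 680.50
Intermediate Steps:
c(X) = 16*X (c(X) = (2*X)*8 = 16*X)
y = -4 (y = -4 + (3*((6*(-1))*(16*0)))*(-2) = -4 + (3*(-6*0))*(-2) = -4 + (3*0)*(-2) = -4 + 0*(-2) = -4 + 0 = -4)
78258/v(y) = 78258/115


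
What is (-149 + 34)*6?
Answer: -690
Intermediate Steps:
(-149 + 34)*6 = -115*6 = -690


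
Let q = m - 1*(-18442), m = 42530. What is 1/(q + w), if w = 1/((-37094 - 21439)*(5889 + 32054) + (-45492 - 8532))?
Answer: 2220971643/135417083016995 ≈ 1.6401e-5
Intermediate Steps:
q = 60972 (q = 42530 - 1*(-18442) = 42530 + 18442 = 60972)
w = -1/2220971643 (w = 1/(-58533*37943 - 54024) = 1/(-2220917619 - 54024) = 1/(-2220971643) = -1/2220971643 ≈ -4.5025e-10)
1/(q + w) = 1/(60972 - 1/2220971643) = 1/(135417083016995/2220971643) = 2220971643/135417083016995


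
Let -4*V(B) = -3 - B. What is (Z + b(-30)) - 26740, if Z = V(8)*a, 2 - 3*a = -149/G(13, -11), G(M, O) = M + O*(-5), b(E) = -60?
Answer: -7288555/272 ≈ -26796.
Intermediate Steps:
V(B) = ¾ + B/4 (V(B) = -(-3 - B)/4 = ¾ + B/4)
G(M, O) = M - 5*O
a = 95/68 (a = ⅔ - (-149)/(3*(13 - 5*(-11))) = ⅔ - (-149)/(3*(13 + 55)) = ⅔ - (-149)/(3*68) = ⅔ - ⅓*(-149/68) = ⅔ + 149/204 = 95/68 ≈ 1.3971)
Z = 1045/272 (Z = (¾ + (¼)*8)*(95/68) = (¾ + 2)*(95/68) = (11/4)*(95/68) = 1045/272 ≈ 3.8419)
(Z + b(-30)) - 26740 = (1045/272 - 60) - 26740 = -15275/272 - 26740 = -7288555/272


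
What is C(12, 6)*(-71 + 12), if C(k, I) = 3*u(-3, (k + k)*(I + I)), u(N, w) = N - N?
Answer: 0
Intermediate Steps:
u(N, w) = 0
C(k, I) = 0 (C(k, I) = 3*0 = 0)
C(12, 6)*(-71 + 12) = 0*(-71 + 12) = 0*(-59) = 0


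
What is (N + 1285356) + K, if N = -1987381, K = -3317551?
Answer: -4019576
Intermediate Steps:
(N + 1285356) + K = (-1987381 + 1285356) - 3317551 = -702025 - 3317551 = -4019576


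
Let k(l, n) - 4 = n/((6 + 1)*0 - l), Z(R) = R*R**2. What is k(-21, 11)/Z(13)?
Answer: 95/46137 ≈ 0.0020591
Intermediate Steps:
Z(R) = R**3
k(l, n) = 4 - n/l (k(l, n) = 4 + n/((6 + 1)*0 - l) = 4 + n/(7*0 - l) = 4 + n/(0 - l) = 4 + n/((-l)) = 4 + n*(-1/l) = 4 - n/l)
k(-21, 11)/Z(13) = (4 - 1*11/(-21))/(13**3) = (4 - 1*11*(-1/21))/2197 = (4 + 11/21)*(1/2197) = (95/21)*(1/2197) = 95/46137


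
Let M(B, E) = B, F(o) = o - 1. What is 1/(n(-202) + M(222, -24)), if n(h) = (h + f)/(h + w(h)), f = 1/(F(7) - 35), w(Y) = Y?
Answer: 11716/2606811 ≈ 0.0044944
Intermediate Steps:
F(o) = -1 + o
f = -1/29 (f = 1/((-1 + 7) - 35) = 1/(6 - 35) = 1/(-29) = -1/29 ≈ -0.034483)
n(h) = (-1/29 + h)/(2*h) (n(h) = (h - 1/29)/(h + h) = (-1/29 + h)/((2*h)) = (-1/29 + h)*(1/(2*h)) = (-1/29 + h)/(2*h))
1/(n(-202) + M(222, -24)) = 1/((1/58)*(-1 + 29*(-202))/(-202) + 222) = 1/((1/58)*(-1/202)*(-1 - 5858) + 222) = 1/((1/58)*(-1/202)*(-5859) + 222) = 1/(5859/11716 + 222) = 1/(2606811/11716) = 11716/2606811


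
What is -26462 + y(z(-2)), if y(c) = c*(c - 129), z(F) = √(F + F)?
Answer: -26466 - 258*I ≈ -26466.0 - 258.0*I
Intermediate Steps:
z(F) = √2*√F (z(F) = √(2*F) = √2*√F)
y(c) = c*(-129 + c)
-26462 + y(z(-2)) = -26462 + (√2*√(-2))*(-129 + √2*√(-2)) = -26462 + (√2*(I*√2))*(-129 + √2*(I*√2)) = -26462 + (2*I)*(-129 + 2*I) = -26462 + 2*I*(-129 + 2*I)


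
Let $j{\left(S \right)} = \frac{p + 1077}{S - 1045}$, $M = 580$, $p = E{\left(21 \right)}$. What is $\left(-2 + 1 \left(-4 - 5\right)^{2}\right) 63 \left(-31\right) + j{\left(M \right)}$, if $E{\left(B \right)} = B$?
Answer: $- \frac{23914851}{155} \approx -1.5429 \cdot 10^{5}$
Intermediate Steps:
$p = 21$
$j{\left(S \right)} = \frac{1098}{-1045 + S}$ ($j{\left(S \right)} = \frac{21 + 1077}{S - 1045} = \frac{1098}{-1045 + S}$)
$\left(-2 + 1 \left(-4 - 5\right)^{2}\right) 63 \left(-31\right) + j{\left(M \right)} = \left(-2 + 1 \left(-4 - 5\right)^{2}\right) 63 \left(-31\right) + \frac{1098}{-1045 + 580} = \left(-2 + 1 \left(-9\right)^{2}\right) 63 \left(-31\right) + \frac{1098}{-465} = \left(-2 + 1 \cdot 81\right) 63 \left(-31\right) + 1098 \left(- \frac{1}{465}\right) = \left(-2 + 81\right) 63 \left(-31\right) - \frac{366}{155} = 79 \cdot 63 \left(-31\right) - \frac{366}{155} = 4977 \left(-31\right) - \frac{366}{155} = -154287 - \frac{366}{155} = - \frac{23914851}{155}$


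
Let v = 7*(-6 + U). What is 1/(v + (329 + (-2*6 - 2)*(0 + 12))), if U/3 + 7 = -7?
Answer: -1/175 ≈ -0.0057143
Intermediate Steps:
U = -42 (U = -21 + 3*(-7) = -21 - 21 = -42)
v = -336 (v = 7*(-6 - 42) = 7*(-48) = -336)
1/(v + (329 + (-2*6 - 2)*(0 + 12))) = 1/(-336 + (329 + (-2*6 - 2)*(0 + 12))) = 1/(-336 + (329 + (-12 - 2)*12)) = 1/(-336 + (329 - 14*12)) = 1/(-336 + (329 - 168)) = 1/(-336 + 161) = 1/(-175) = -1/175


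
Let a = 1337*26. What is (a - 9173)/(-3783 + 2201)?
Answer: -25589/1582 ≈ -16.175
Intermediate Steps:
a = 34762
(a - 9173)/(-3783 + 2201) = (34762 - 9173)/(-3783 + 2201) = 25589/(-1582) = 25589*(-1/1582) = -25589/1582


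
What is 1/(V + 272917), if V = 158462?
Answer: 1/431379 ≈ 2.3181e-6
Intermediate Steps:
1/(V + 272917) = 1/(158462 + 272917) = 1/431379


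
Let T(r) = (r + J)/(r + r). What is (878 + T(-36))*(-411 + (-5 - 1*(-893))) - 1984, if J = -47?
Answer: 3338975/8 ≈ 4.1737e+5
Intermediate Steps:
T(r) = (-47 + r)/(2*r) (T(r) = (r - 47)/(r + r) = (-47 + r)/((2*r)) = (-47 + r)*(1/(2*r)) = (-47 + r)/(2*r))
(878 + T(-36))*(-411 + (-5 - 1*(-893))) - 1984 = (878 + (½)*(-47 - 36)/(-36))*(-411 + (-5 - 1*(-893))) - 1984 = (878 + (½)*(-1/36)*(-83))*(-411 + (-5 + 893)) - 1984 = (878 + 83/72)*(-411 + 888) - 1984 = (63299/72)*477 - 1984 = 3354847/8 - 1984 = 3338975/8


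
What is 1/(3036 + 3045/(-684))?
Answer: 228/691193 ≈ 0.00032986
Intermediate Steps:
1/(3036 + 3045/(-684)) = 1/(3036 + 3045*(-1/684)) = 1/(3036 - 1015/228) = 1/(691193/228) = 228/691193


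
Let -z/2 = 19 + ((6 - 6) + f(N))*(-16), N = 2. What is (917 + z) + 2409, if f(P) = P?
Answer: 3352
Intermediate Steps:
z = 26 (z = -2*(19 + ((6 - 6) + 2)*(-16)) = -2*(19 + (0 + 2)*(-16)) = -2*(19 + 2*(-16)) = -2*(19 - 32) = -2*(-13) = 26)
(917 + z) + 2409 = (917 + 26) + 2409 = 943 + 2409 = 3352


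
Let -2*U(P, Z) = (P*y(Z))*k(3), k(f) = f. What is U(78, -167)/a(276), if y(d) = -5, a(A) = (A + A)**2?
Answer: 65/33856 ≈ 0.0019199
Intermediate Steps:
a(A) = 4*A**2 (a(A) = (2*A)**2 = 4*A**2)
U(P, Z) = 15*P/2 (U(P, Z) = -P*(-5)*3/2 = -(-5*P)*3/2 = -(-15)*P/2 = 15*P/2)
U(78, -167)/a(276) = ((15/2)*78)/((4*276**2)) = 585/((4*76176)) = 585/304704 = 585*(1/304704) = 65/33856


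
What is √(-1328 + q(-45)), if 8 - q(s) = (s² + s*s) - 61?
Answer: I*√5309 ≈ 72.863*I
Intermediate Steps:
q(s) = 69 - 2*s² (q(s) = 8 - ((s² + s*s) - 61) = 8 - ((s² + s²) - 61) = 8 - (2*s² - 61) = 8 - (-61 + 2*s²) = 8 + (61 - 2*s²) = 69 - 2*s²)
√(-1328 + q(-45)) = √(-1328 + (69 - 2*(-45)²)) = √(-1328 + (69 - 2*2025)) = √(-1328 + (69 - 4050)) = √(-1328 - 3981) = √(-5309) = I*√5309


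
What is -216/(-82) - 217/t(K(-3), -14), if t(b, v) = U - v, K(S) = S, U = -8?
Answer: -8249/246 ≈ -33.533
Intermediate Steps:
t(b, v) = -8 - v
-216/(-82) - 217/t(K(-3), -14) = -216/(-82) - 217/(-8 - 1*(-14)) = -216*(-1/82) - 217/(-8 + 14) = 108/41 - 217/6 = -8249/246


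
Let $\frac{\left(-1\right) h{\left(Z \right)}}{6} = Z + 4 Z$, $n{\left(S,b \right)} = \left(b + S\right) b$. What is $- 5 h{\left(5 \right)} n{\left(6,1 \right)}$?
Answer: $5250$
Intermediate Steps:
$n{\left(S,b \right)} = b \left(S + b\right)$ ($n{\left(S,b \right)} = \left(S + b\right) b = b \left(S + b\right)$)
$h{\left(Z \right)} = - 30 Z$ ($h{\left(Z \right)} = - 6 \left(Z + 4 Z\right) = - 6 \cdot 5 Z = - 30 Z$)
$- 5 h{\left(5 \right)} n{\left(6,1 \right)} = - 5 \left(\left(-30\right) 5\right) 1 \left(6 + 1\right) = \left(-5\right) \left(-150\right) 1 \cdot 7 = 750 \cdot 7 = 5250$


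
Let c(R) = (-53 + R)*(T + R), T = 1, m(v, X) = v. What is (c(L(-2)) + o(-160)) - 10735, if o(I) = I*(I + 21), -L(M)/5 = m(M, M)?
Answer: 11032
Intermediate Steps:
L(M) = -5*M
c(R) = (1 + R)*(-53 + R) (c(R) = (-53 + R)*(1 + R) = (1 + R)*(-53 + R))
o(I) = I*(21 + I)
(c(L(-2)) + o(-160)) - 10735 = ((-53 + (-5*(-2))**2 - (-260)*(-2)) - 160*(21 - 160)) - 10735 = ((-53 + 10**2 - 52*10) - 160*(-139)) - 10735 = ((-53 + 100 - 520) + 22240) - 10735 = (-473 + 22240) - 10735 = 21767 - 10735 = 11032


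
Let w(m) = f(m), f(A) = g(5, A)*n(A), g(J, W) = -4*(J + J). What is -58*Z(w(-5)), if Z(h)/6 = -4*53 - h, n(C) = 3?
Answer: 32016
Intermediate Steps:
g(J, W) = -8*J
f(A) = -120 (f(A) = -8*5*3 = -40*3 = -120)
w(m) = -120
Z(h) = -1272 - 6*h (Z(h) = 6*(-4*53 - h) = 6*(-212 - h) = -1272 - 6*h)
-58*Z(w(-5)) = -58*(-1272 - 6*(-120)) = -58*(-1272 + 720) = -58*(-552) = 32016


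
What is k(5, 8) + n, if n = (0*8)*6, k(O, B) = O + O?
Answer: 10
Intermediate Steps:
k(O, B) = 2*O
n = 0 (n = 0*6 = 0)
k(5, 8) + n = 2*5 + 0 = 10 + 0 = 10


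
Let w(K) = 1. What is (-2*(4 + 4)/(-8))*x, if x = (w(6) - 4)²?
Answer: 18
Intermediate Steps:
x = 9 (x = (1 - 4)² = (-3)² = 9)
(-2*(4 + 4)/(-8))*x = (-2*(4 + 4)/(-8))*9 = (-2*8*(-⅛))*9 = -16*(-⅛)*9 = 2*9 = 18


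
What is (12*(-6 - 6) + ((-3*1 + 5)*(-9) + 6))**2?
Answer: 24336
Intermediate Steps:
(12*(-6 - 6) + ((-3*1 + 5)*(-9) + 6))**2 = (12*(-12) + ((-3 + 5)*(-9) + 6))**2 = (-144 + (2*(-9) + 6))**2 = (-144 + (-18 + 6))**2 = (-144 - 12)**2 = (-156)**2 = 24336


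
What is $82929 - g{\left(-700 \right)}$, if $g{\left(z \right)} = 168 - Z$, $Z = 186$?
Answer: $82947$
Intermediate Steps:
$g{\left(z \right)} = -18$ ($g{\left(z \right)} = 168 - 186 = -18$)
$82929 - g{\left(-700 \right)} = 82929 - -18 = 82929 + 18 = 82947$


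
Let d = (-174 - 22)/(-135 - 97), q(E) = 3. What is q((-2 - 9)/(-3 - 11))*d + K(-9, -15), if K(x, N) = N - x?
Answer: -201/58 ≈ -3.4655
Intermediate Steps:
d = 49/58 (d = -196/(-232) = -196*(-1/232) = 49/58 ≈ 0.84483)
q((-2 - 9)/(-3 - 11))*d + K(-9, -15) = 3*(49/58) + (-15 - 1*(-9)) = 147/58 + (-15 + 9) = 147/58 - 6 = -201/58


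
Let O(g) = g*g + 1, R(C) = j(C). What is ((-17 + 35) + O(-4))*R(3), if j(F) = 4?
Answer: 140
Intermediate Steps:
R(C) = 4
O(g) = 1 + g**2 (O(g) = g**2 + 1 = 1 + g**2)
((-17 + 35) + O(-4))*R(3) = ((-17 + 35) + (1 + (-4)**2))*4 = (18 + (1 + 16))*4 = (18 + 17)*4 = 35*4 = 140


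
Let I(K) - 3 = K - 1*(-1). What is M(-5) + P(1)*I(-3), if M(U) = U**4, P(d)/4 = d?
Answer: 629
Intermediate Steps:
P(d) = 4*d
I(K) = 4 + K (I(K) = 3 + (K - 1*(-1)) = 3 + (K + 1) = 3 + (1 + K) = 4 + K)
M(-5) + P(1)*I(-3) = (-5)**4 + (4*1)*(4 - 3) = 625 + 4*1 = 625 + 4 = 629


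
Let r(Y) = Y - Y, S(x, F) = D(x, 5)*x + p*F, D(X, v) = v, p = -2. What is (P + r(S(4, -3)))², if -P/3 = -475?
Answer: 2030625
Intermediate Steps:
P = 1425 (P = -3*(-475) = 1425)
S(x, F) = -2*F + 5*x (S(x, F) = 5*x - 2*F = -2*F + 5*x)
r(Y) = 0
(P + r(S(4, -3)))² = (1425 + 0)² = 1425² = 2030625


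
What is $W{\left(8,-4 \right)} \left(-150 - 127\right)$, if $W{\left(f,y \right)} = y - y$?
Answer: $0$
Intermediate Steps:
$W{\left(f,y \right)} = 0$
$W{\left(8,-4 \right)} \left(-150 - 127\right) = 0 \left(-150 - 127\right) = 0 \left(-277\right) = 0$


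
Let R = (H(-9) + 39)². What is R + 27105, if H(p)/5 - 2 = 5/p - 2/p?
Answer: 264109/9 ≈ 29345.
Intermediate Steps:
H(p) = 10 + 15/p (H(p) = 10 + 5*(5/p - 2/p) = 10 + 5*(3/p) = 10 + 15/p)
R = 20164/9 (R = ((10 + 15/(-9)) + 39)² = ((10 + 15*(-⅑)) + 39)² = ((10 - 5/3) + 39)² = (25/3 + 39)² = (142/3)² = 20164/9 ≈ 2240.4)
R + 27105 = 20164/9 + 27105 = 264109/9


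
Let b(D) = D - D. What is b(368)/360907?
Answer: 0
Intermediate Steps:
b(D) = 0
b(368)/360907 = 0/360907 = 0*(1/360907) = 0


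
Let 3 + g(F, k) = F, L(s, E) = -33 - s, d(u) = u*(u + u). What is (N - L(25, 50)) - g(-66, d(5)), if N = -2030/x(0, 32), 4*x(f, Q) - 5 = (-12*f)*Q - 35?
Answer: 1193/3 ≈ 397.67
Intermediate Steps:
x(f, Q) = -15/2 - 3*Q*f (x(f, Q) = 5/4 + ((-12*f)*Q - 35)/4 = 5/4 + (-12*Q*f - 35)/4 = 5/4 + (-35 - 12*Q*f)/4 = 5/4 + (-35/4 - 3*Q*f) = -15/2 - 3*Q*f)
N = 812/3 (N = -2030/(-15/2 - 3*32*0) = -2030/(-15/2 + 0) = -2030/(-15/2) = -2030*(-2/15) = 812/3 ≈ 270.67)
d(u) = 2*u² (d(u) = u*(2*u) = 2*u²)
g(F, k) = -3 + F
(N - L(25, 50)) - g(-66, d(5)) = (812/3 - (-33 - 1*25)) - (-3 - 66) = (812/3 - (-33 - 25)) - 1*(-69) = (812/3 - 1*(-58)) + 69 = (812/3 + 58) + 69 = 986/3 + 69 = 1193/3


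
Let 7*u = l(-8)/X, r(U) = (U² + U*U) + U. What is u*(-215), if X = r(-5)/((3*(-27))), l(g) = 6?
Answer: 2322/7 ≈ 331.71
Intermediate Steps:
r(U) = U + 2*U² (r(U) = (U² + U²) + U = 2*U² + U = U + 2*U²)
X = -5/9 (X = (-5*(1 + 2*(-5)))/((3*(-27))) = -5*(1 - 10)/(-81) = -5*(-9)*(-1/81) = 45*(-1/81) = -5/9 ≈ -0.55556)
u = -54/35 (u = (6/(-5/9))/7 = (6*(-9/5))/7 = (⅐)*(-54/5) = -54/35 ≈ -1.5429)
u*(-215) = -54/35*(-215) = 2322/7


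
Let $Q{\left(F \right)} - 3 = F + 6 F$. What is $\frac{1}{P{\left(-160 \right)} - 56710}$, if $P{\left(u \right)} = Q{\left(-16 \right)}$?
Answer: $- \frac{1}{56819} \approx -1.76 \cdot 10^{-5}$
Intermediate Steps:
$Q{\left(F \right)} = 3 + 7 F$ ($Q{\left(F \right)} = 3 + \left(F + 6 F\right) = 3 + 7 F$)
$P{\left(u \right)} = -109$ ($P{\left(u \right)} = 3 + 7 \left(-16\right) = 3 - 112 = -109$)
$\frac{1}{P{\left(-160 \right)} - 56710} = \frac{1}{-109 - 56710} = \frac{1}{-56819} = - \frac{1}{56819}$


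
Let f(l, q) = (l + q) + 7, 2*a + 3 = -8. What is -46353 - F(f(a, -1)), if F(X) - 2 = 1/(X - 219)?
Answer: -20257133/437 ≈ -46355.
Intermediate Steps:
a = -11/2 (a = -3/2 + (½)*(-8) = -3/2 - 4 = -11/2 ≈ -5.5000)
f(l, q) = 7 + l + q
F(X) = 2 + 1/(-219 + X) (F(X) = 2 + 1/(X - 219) = 2 + 1/(-219 + X))
-46353 - F(f(a, -1)) = -46353 - (-437 + 2*(7 - 11/2 - 1))/(-219 + (7 - 11/2 - 1)) = -46353 - (-437 + 2*(½))/(-219 + ½) = -46353 - (-437 + 1)/(-437/2) = -46353 - (-2)*(-436)/437 = -46353 - 1*872/437 = -46353 - 872/437 = -20257133/437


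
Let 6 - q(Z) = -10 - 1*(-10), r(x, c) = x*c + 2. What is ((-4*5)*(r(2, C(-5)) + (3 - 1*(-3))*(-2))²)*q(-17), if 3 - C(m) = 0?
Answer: -1920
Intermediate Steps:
C(m) = 3 (C(m) = 3 - 1*0 = 3 + 0 = 3)
r(x, c) = 2 + c*x (r(x, c) = c*x + 2 = 2 + c*x)
q(Z) = 6 (q(Z) = 6 - (-10 - 1*(-10)) = 6 - (-10 + 10) = 6 - 1*0 = 6 + 0 = 6)
((-4*5)*(r(2, C(-5)) + (3 - 1*(-3))*(-2))²)*q(-17) = ((-4*5)*((2 + 3*2) + (3 - 1*(-3))*(-2))²)*6 = -20*((2 + 6) + (3 + 3)*(-2))²*6 = -20*(8 + 6*(-2))²*6 = -20*(8 - 12)²*6 = -20*(-4)²*6 = -20*16*6 = -320*6 = -1920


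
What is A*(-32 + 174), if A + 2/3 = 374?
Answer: 159040/3 ≈ 53013.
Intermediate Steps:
A = 1120/3 (A = -⅔ + 374 = 1120/3 ≈ 373.33)
A*(-32 + 174) = 1120*(-32 + 174)/3 = (1120/3)*142 = 159040/3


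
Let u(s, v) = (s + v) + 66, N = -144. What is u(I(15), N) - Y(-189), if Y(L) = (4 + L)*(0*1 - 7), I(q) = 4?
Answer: -1369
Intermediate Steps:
u(s, v) = 66 + s + v
Y(L) = -28 - 7*L (Y(L) = (4 + L)*(0 - 7) = (4 + L)*(-7) = -28 - 7*L)
u(I(15), N) - Y(-189) = (66 + 4 - 144) - (-28 - 7*(-189)) = -74 - (-28 + 1323) = -74 - 1*1295 = -74 - 1295 = -1369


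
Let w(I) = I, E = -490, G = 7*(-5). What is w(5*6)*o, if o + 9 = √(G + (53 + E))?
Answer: -270 + 60*I*√118 ≈ -270.0 + 651.77*I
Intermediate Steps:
G = -35
o = -9 + 2*I*√118 (o = -9 + √(-35 + (53 - 490)) = -9 + √(-35 - 437) = -9 + √(-472) = -9 + 2*I*√118 ≈ -9.0 + 21.726*I)
w(5*6)*o = (5*6)*(-9 + 2*I*√118) = 30*(-9 + 2*I*√118) = -270 + 60*I*√118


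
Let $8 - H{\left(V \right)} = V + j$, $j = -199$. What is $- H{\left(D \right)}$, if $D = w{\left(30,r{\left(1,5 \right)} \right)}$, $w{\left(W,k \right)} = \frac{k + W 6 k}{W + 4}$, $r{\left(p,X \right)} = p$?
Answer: $- \frac{6857}{34} \approx -201.68$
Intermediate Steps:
$w{\left(W,k \right)} = \frac{k + 6 W k}{4 + W}$
$D = \frac{181}{34}$ ($D = 1 \frac{1}{4 + 30} \left(1 + 6 \cdot 30\right) = 1 \cdot \frac{1}{34} \left(1 + 180\right) = 1 \cdot \frac{1}{34} \cdot 181 = \frac{181}{34} \approx 5.3235$)
$H{\left(V \right)} = 207 - V$ ($H{\left(V \right)} = 8 - \left(V - 199\right) = 8 - \left(-199 + V\right) = 207 - V$)
$- H{\left(D \right)} = - (207 - \frac{181}{34}) = \left(-1\right) \frac{6857}{34} = - \frac{6857}{34}$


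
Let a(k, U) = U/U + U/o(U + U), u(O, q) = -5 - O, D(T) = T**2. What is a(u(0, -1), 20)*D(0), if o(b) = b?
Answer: 0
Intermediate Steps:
a(k, U) = 3/2 (a(k, U) = U/U + U/(U + U) = 1 + U/((2*U)) = 1 + U*(1/(2*U)) = 1 + 1/2 = 3/2)
a(u(0, -1), 20)*D(0) = (3/2)*0**2 = (3/2)*0 = 0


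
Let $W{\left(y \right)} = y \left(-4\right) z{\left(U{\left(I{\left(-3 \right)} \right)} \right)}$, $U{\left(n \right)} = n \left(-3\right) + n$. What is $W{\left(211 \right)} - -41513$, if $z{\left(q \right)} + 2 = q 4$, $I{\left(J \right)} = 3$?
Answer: $63457$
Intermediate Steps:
$U{\left(n \right)} = - 2 n$ ($U{\left(n \right)} = - 3 n + n = - 2 n$)
$z{\left(q \right)} = -2 + 4 q$ ($z{\left(q \right)} = -2 + q 4 = -2 + 4 q$)
$W{\left(y \right)} = 104 y$ ($W{\left(y \right)} = y \left(-4\right) \left(-2 + 4 \left(\left(-2\right) 3\right)\right) = - 4 y \left(-2 + 4 \left(-6\right)\right) = - 4 y \left(-2 - 24\right) = - 4 y \left(-26\right) = 104 y$)
$W{\left(211 \right)} - -41513 = 104 \cdot 211 - -41513 = 21944 + 41513 = 63457$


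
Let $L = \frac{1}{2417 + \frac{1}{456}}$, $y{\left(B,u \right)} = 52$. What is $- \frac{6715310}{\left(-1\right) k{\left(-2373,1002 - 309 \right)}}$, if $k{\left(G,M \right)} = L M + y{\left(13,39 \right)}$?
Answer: $\frac{3700649531215}{28813982} \approx 1.2843 \cdot 10^{5}$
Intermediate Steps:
$L = \frac{456}{1102153}$ ($L = \frac{1}{2417 + \frac{1}{456}} = \frac{1}{\frac{1102153}{456}} = \frac{456}{1102153} \approx 0.00041374$)
$k{\left(G,M \right)} = 52 + \frac{456 M}{1102153}$ ($k{\left(G,M \right)} = \frac{456 M}{1102153} + 52 = 52 + \frac{456 M}{1102153}$)
$- \frac{6715310}{\left(-1\right) k{\left(-2373,1002 - 309 \right)}} = - \frac{6715310}{\left(-1\right) \left(52 + \frac{456 \left(1002 - 309\right)}{1102153}\right)} = - \frac{6715310}{\left(-1\right) \left(52 + \frac{456}{1102153} \cdot 693\right)} = - \frac{6715310}{\left(-1\right) \left(52 + \frac{316008}{1102153}\right)} = - \frac{6715310}{\left(-1\right) \frac{57627964}{1102153}} = - \frac{6715310}{- \frac{57627964}{1102153}} = \left(-6715310\right) \left(- \frac{1102153}{57627964}\right) = \frac{3700649531215}{28813982}$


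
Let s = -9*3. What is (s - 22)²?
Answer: 2401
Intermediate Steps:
s = -27
(s - 22)² = (-27 - 22)² = (-49)² = 2401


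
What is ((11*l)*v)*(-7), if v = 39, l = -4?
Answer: 12012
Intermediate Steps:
((11*l)*v)*(-7) = ((11*(-4))*39)*(-7) = -44*39*(-7) = -1716*(-7) = 12012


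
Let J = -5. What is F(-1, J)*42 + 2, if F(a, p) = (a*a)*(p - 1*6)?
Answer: -460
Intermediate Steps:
F(a, p) = a**2*(-6 + p) (F(a, p) = a**2*(p - 6) = a**2*(-6 + p))
F(-1, J)*42 + 2 = ((-1)**2*(-6 - 5))*42 + 2 = (1*(-11))*42 + 2 = -11*42 + 2 = -462 + 2 = -460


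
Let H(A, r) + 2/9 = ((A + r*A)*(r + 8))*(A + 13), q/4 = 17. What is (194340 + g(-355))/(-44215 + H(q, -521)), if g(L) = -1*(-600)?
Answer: 1754460/13223428783 ≈ 0.00013268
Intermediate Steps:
g(L) = 600
q = 68 (q = 4*17 = 68)
H(A, r) = -2/9 + (8 + r)*(13 + A)*(A + A*r) (H(A, r) = -2/9 + ((A + r*A)*(r + 8))*(A + 13) = -2/9 + ((A + A*r)*(8 + r))*(13 + A) = -2/9 + ((8 + r)*(A + A*r))*(13 + A) = -2/9 + (8 + r)*(13 + A)*(A + A*r))
(194340 + g(-355))/(-44215 + H(q, -521)) = (194340 + 600)/(-44215 + (-2/9 + 8*68**2 + 104*68 + 68**2*(-521)**2 + 9*(-521)*68**2 + 13*68*(-521)**2 + 117*68*(-521))) = 194940/(-44215 + (-2/9 + 8*4624 + 7072 + 4624*271441 + 9*(-521)*4624 + 13*68*271441 - 4145076)) = 194940/(-44215 + (-2/9 + 36992 + 7072 + 1255143184 - 21681936 + 239953844 - 4145076)) = 194940/(-44215 + 13223826718/9) = 194940/(13223428783/9) = 194940*(9/13223428783) = 1754460/13223428783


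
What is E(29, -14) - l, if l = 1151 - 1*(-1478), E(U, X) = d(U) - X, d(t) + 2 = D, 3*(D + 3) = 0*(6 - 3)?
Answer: -2620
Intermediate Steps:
D = -3 (D = -3 + (0*(6 - 3))/3 = -3 + (0*3)/3 = -3 + (⅓)*0 = -3 + 0 = -3)
d(t) = -5 (d(t) = -2 - 3 = -5)
E(U, X) = -5 - X
l = 2629 (l = 1151 + 1478 = 2629)
E(29, -14) - l = (-5 - 1*(-14)) - 1*2629 = (-5 + 14) - 2629 = 9 - 2629 = -2620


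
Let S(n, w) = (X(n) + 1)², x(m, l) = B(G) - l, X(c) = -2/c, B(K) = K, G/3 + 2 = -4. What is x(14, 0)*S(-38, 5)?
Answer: -7200/361 ≈ -19.945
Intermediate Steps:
G = -18 (G = -6 + 3*(-4) = -6 - 12 = -18)
x(m, l) = -18 - l
S(n, w) = (1 - 2/n)² (S(n, w) = (-2/n + 1)² = (1 - 2/n)²)
x(14, 0)*S(-38, 5) = (-18 - 1*0)*((-2 - 38)²/(-38)²) = (-18 + 0)*((1/1444)*(-40)²) = -9*1600/722 = -18*400/361 = -7200/361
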